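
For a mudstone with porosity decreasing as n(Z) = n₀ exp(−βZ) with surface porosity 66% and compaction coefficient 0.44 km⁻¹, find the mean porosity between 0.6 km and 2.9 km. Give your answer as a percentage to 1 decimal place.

31.9%

⟨n⟩ = (1/(Z₂−Z₁)) ∫ n₀ e^(−βZ) dZ = n₀·(e^(−β·Z₁) − e^(−β·Z₂)) / (β·(Z₂−Z₁))
e^(−0.44×0.6) = 0.7680; e^(−0.44×2.9) = 0.2792
⟨n⟩ = 0.66 × (0.7680 − 0.2792) / (0.44 × 2.3) = 0.66 × 0.4830 = 0.3188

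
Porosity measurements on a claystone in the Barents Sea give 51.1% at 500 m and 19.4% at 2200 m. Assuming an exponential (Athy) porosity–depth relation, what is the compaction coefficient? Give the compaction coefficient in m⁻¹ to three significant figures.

0.000570 m⁻¹

Working in km (1 km = 1000 m; β in km⁻¹ = β in m⁻¹ × 1000):
Athy: n(z) = n₀ e^(−βz) ⇒ n₁/n₂ = e^{β(z₂−z₁)} ⇒ β = ln(n₁/n₂)/(z₂−z₁)
β = ln(0.511/0.194) / (2.2 − 0.5) = ln(2.634) / 1.7 = 0.9685 / 1.7 = 0.5697 km⁻¹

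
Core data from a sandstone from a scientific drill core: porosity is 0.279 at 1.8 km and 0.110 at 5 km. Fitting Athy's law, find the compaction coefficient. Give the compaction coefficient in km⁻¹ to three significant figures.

Athy: φ(z) = φ₀ e^(−βz) ⇒ φ₁/φ₂ = e^{β(z₂−z₁)} ⇒ β = ln(φ₁/φ₂)/(z₂−z₁)
β = ln(0.279/0.11) / (5 − 1.8) = ln(2.536) / 3.2 = 0.9307 / 3.2 = 0.2909 km⁻¹

0.291 km⁻¹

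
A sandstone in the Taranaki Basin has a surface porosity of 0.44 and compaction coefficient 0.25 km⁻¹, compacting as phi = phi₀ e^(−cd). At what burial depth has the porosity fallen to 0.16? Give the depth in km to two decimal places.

Invert Athy's law: d = ln(phi₀/phi) / c
d = ln(0.44/0.16) / 0.25 = ln(2.75) / 0.25 = 1.0116 / 0.25 = 4.046 km

4.05 km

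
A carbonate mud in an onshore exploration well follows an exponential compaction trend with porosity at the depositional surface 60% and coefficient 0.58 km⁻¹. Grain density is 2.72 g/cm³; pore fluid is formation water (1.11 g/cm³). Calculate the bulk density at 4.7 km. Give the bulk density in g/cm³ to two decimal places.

2.66 g/cm³

Porosity at depth: phi = 0.6·exp(−0.58×4.7) = 0.6×0.0655 = 0.0393
Bulk density: ρ_b = (1−phi)ρ_g + phi·ρ_f = 0.9607×2.72 + 0.0393×1.11
       = 2.613 + 0.044 = 2.657 g/cm³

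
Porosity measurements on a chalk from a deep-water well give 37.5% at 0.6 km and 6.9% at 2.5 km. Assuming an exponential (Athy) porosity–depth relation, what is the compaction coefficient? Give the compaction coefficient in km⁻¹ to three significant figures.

Athy: φ(d) = φ₀ e^(−cd) ⇒ φ₁/φ₂ = e^{c(d₂−d₁)} ⇒ c = ln(φ₁/φ₂)/(d₂−d₁)
c = ln(0.375/0.069) / (2.5 − 0.6) = ln(5.435) / 1.9 = 1.6928 / 1.9 = 0.891 km⁻¹

0.891 km⁻¹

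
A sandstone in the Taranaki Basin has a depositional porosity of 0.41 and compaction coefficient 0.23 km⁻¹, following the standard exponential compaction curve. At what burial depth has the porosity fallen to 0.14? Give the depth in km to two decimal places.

Invert Athy's law: Z = ln(φ₀/φ) / c
Z = ln(0.41/0.14) / 0.23 = ln(2.929) / 0.23 = 1.0745 / 0.23 = 4.672 km

4.67 km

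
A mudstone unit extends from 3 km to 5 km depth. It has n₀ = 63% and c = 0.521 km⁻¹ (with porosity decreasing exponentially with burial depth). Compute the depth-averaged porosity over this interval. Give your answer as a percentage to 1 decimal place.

⟨n⟩ = (1/(z₂−z₁)) ∫ n₀ e^(−cz) dz = n₀·(e^(−c·z₁) − e^(−c·z₂)) / (c·(z₂−z₁))
e^(−0.521×3) = 0.2095; e^(−0.521×5) = 0.0739
⟨n⟩ = 0.63 × (0.2095 − 0.0739) / (0.521 × 2) = 0.63 × 0.1301 = 0.0820

8.2%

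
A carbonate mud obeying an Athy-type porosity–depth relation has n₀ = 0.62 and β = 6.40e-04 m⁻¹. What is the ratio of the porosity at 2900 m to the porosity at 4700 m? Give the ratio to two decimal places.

3.16

Working in km (1 km = 1000 m; β in km⁻¹ = β in m⁻¹ × 1000):
n(Z₁)/n(Z₂) = e^(−β·Z₁)/e^(−β·Z₂) = e^{β(Z₂−Z₁)}
= exp(0.64 × 1.8) = exp(1.152) = 3.1645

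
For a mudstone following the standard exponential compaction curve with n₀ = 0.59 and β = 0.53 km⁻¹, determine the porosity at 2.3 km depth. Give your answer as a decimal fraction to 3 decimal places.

n = n₀·exp(−β·d) = 0.59 × exp(−0.53 × 2.3) = 0.59 × exp(−1.219)
  = 0.59 × 0.2955 = 0.1744

0.174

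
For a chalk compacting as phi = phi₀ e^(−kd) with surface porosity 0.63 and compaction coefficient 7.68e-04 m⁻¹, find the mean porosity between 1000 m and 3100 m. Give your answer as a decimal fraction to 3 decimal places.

Working in km (1 km = 1000 m; k in km⁻¹ = k in m⁻¹ × 1000):
⟨phi⟩ = (1/(d₂−d₁)) ∫ phi₀ e^(−kd) dd = phi₀·(e^(−k·d₁) − e^(−k·d₂)) / (k·(d₂−d₁))
e^(−0.768×1) = 0.4639; e^(−0.768×3.1) = 0.0925
⟨phi⟩ = 0.63 × (0.4639 − 0.0925) / (0.768 × 2.1) = 0.63 × 0.2303 = 0.1451

0.145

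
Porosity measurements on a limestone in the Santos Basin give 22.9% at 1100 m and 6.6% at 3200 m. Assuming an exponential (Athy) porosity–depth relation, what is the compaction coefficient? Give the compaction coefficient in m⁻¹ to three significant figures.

Working in km (1 km = 1000 m; β in km⁻¹ = β in m⁻¹ × 1000):
Athy: φ(z) = φ₀ e^(−βz) ⇒ φ₁/φ₂ = e^{β(z₂−z₁)} ⇒ β = ln(φ₁/φ₂)/(z₂−z₁)
β = ln(0.229/0.066) / (3.2 − 1.1) = ln(3.47) / 2.1 = 1.2441 / 2.1 = 0.5924 km⁻¹

0.000592 m⁻¹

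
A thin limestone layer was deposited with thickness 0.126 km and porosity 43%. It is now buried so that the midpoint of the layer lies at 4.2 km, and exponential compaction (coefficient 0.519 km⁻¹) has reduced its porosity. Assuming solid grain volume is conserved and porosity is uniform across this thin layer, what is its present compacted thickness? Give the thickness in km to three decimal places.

Porosity at 4.2 km: n = 0.43·exp(−0.519×4.2) = 0.0486
Solid-volume conservation: h(1−n) = h₀(1−n₀) ⇒ h = h₀·(1−n₀)/(1−n)
h = 0.126 × (1 − 0.43)/(1 − 0.0486) = 0.126 × 0.5991 = 0.0755 km

0.075 km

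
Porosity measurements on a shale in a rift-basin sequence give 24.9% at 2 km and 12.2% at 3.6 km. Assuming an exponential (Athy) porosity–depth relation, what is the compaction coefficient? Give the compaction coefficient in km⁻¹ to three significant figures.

0.446 km⁻¹

Athy: φ(z) = φ₀ e^(−βz) ⇒ φ₁/φ₂ = e^{β(z₂−z₁)} ⇒ β = ln(φ₁/φ₂)/(z₂−z₁)
β = ln(0.249/0.122) / (3.6 − 2) = ln(2.041) / 1.6 = 0.7134 / 1.6 = 0.4459 km⁻¹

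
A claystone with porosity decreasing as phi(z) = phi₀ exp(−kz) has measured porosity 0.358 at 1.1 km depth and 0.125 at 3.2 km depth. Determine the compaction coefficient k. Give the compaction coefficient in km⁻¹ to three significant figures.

0.501 km⁻¹

Athy: phi(z) = phi₀ e^(−kz) ⇒ phi₁/phi₂ = e^{k(z₂−z₁)} ⇒ k = ln(phi₁/phi₂)/(z₂−z₁)
k = ln(0.358/0.125) / (3.2 − 1.1) = ln(2.864) / 2.1 = 1.0522 / 2.1 = 0.5011 km⁻¹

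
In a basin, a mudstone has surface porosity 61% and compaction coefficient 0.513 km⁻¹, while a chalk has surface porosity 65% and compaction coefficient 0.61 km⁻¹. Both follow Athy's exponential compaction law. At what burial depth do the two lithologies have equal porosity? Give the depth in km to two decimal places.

0.65 km

Set n₀ₐ e^(−kₐd) = n₀ᵦ e^(−kᵦd) ⇒ ln(n₀ₐ/n₀ᵦ) = (kₐ − kᵦ)·d
d = ln(0.61/0.65) / (0.513 − 0.61) = -0.0635 / -0.097 = 0.655 km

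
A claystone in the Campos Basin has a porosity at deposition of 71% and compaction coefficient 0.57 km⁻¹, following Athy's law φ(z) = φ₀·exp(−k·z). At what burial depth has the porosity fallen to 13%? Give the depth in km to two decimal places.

Invert Athy's law: z = ln(φ₀/φ) / k
z = ln(0.71/0.13) / 0.57 = ln(5.462) / 0.57 = 1.6977 / 0.57 = 2.978 km

2.98 km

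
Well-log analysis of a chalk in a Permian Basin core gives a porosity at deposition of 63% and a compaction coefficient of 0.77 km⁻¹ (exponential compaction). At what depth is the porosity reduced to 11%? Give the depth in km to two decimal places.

Invert Athy's law: z = ln(phi₀/phi) / c
z = ln(0.63/0.11) / 0.77 = ln(5.727) / 0.77 = 1.7452 / 0.77 = 2.267 km

2.27 km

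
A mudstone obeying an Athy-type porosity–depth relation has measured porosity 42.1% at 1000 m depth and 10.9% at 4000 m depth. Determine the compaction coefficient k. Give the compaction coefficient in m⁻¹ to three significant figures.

Working in km (1 km = 1000 m; k in km⁻¹ = k in m⁻¹ × 1000):
Athy: φ(d) = φ₀ e^(−kd) ⇒ φ₁/φ₂ = e^{k(d₂−d₁)} ⇒ k = ln(φ₁/φ₂)/(d₂−d₁)
k = ln(0.421/0.109) / (4 − 1) = ln(3.862) / 3 = 1.3513 / 3 = 0.4504 km⁻¹

0.000450 m⁻¹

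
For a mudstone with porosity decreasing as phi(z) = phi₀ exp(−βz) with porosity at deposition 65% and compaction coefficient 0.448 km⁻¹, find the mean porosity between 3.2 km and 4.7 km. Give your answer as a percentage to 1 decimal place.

11.3%

⟨phi⟩ = (1/(z₂−z₁)) ∫ phi₀ e^(−βz) dz = phi₀·(e^(−β·z₁) − e^(−β·z₂)) / (β·(z₂−z₁))
e^(−0.448×3.2) = 0.2384; e^(−0.448×4.7) = 0.1218
⟨phi⟩ = 0.65 × (0.2384 − 0.1218) / (0.448 × 1.5) = 0.65 × 0.1736 = 0.1129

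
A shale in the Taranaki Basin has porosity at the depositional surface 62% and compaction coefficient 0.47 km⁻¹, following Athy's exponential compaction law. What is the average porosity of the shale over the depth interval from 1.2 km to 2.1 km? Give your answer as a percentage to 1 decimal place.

28.8%

⟨n⟩ = (1/(Z₂−Z₁)) ∫ n₀ e^(−βZ) dZ = n₀·(e^(−β·Z₁) − e^(−β·Z₂)) / (β·(Z₂−Z₁))
e^(−0.47×1.2) = 0.5689; e^(−0.47×2.1) = 0.3727
⟨n⟩ = 0.62 × (0.5689 − 0.3727) / (0.47 × 0.9) = 0.62 × 0.4639 = 0.2876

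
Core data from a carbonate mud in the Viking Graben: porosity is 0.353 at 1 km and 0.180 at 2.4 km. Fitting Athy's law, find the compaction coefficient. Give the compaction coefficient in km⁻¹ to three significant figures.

Athy: phi(d) = phi₀ e^(−βd) ⇒ phi₁/phi₂ = e^{β(d₂−d₁)} ⇒ β = ln(phi₁/phi₂)/(d₂−d₁)
β = ln(0.353/0.18) / (2.4 − 1) = ln(1.961) / 1.4 = 0.6735 / 1.4 = 0.4811 km⁻¹

0.481 km⁻¹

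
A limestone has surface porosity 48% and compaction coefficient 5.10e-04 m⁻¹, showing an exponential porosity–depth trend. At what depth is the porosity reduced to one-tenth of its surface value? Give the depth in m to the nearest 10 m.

4510 m

Working in km (1 km = 1000 m; c in km⁻¹ = c in m⁻¹ × 1000):
phi/phi₀ = 1/10 ⇒ exp(−c·d) = 1/10 ⇒ d = ln(10) / c
d = 2.3026 / 0.51 = 4.515 km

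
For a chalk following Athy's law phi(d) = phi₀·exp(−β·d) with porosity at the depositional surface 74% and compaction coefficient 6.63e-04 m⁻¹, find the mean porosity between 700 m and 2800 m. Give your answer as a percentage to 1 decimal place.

25.1%

Working in km (1 km = 1000 m; β in km⁻¹ = β in m⁻¹ × 1000):
⟨phi⟩ = (1/(d₂−d₁)) ∫ phi₀ e^(−βd) dd = phi₀·(e^(−β·d₁) − e^(−β·d₂)) / (β·(d₂−d₁))
e^(−0.663×0.7) = 0.6287; e^(−0.663×2.8) = 0.1562
⟨phi⟩ = 0.74 × (0.6287 − 0.1562) / (0.663 × 2.1) = 0.74 × 0.3393 = 0.2511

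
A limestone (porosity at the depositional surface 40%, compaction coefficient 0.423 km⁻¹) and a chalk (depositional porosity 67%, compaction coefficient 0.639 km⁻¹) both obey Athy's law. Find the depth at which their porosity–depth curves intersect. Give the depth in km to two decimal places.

2.39 km

Set n₀ₐ e^(−βₐd) = n₀ᵦ e^(−βᵦd) ⇒ ln(n₀ₐ/n₀ᵦ) = (βₐ − βᵦ)·d
d = ln(0.4/0.67) / (0.423 − 0.639) = -0.5158 / -0.216 = 2.388 km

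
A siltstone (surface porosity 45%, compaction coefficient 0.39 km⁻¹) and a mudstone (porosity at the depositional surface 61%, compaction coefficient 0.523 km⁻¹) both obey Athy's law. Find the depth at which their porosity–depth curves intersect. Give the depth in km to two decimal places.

2.29 km

Set n₀ₐ e^(−kₐz) = n₀ᵦ e^(−kᵦz) ⇒ ln(n₀ₐ/n₀ᵦ) = (kₐ − kᵦ)·z
z = ln(0.45/0.61) / (0.39 − 0.523) = -0.3042 / -0.133 = 2.287 km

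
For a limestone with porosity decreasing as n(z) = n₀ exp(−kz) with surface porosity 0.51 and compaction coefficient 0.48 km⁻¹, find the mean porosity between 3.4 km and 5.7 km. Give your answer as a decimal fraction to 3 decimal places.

0.060

⟨n⟩ = (1/(z₂−z₁)) ∫ n₀ e^(−kz) dz = n₀·(e^(−k·z₁) − e^(−k·z₂)) / (k·(z₂−z₁))
e^(−0.48×3.4) = 0.1955; e^(−0.48×5.7) = 0.0648
⟨n⟩ = 0.51 × (0.1955 − 0.0648) / (0.48 × 2.3) = 0.51 × 0.1184 = 0.0604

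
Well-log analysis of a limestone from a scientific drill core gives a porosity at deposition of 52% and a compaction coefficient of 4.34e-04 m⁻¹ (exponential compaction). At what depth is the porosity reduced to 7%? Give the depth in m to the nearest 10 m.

4620 m

Working in km (1 km = 1000 m; c in km⁻¹ = c in m⁻¹ × 1000):
Invert Athy's law: Z = ln(φ₀/φ) / c
Z = ln(0.52/0.07) / 0.434 = ln(7.429) / 0.434 = 2.0053 / 0.434 = 4.621 km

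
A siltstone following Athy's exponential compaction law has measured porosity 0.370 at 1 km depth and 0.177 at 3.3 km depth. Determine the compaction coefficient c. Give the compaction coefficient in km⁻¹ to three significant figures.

0.321 km⁻¹

Athy: φ(d) = φ₀ e^(−cd) ⇒ φ₁/φ₂ = e^{c(d₂−d₁)} ⇒ c = ln(φ₁/φ₂)/(d₂−d₁)
c = ln(0.37/0.177) / (3.3 − 1) = ln(2.09) / 2.3 = 0.7374 / 2.3 = 0.3206 km⁻¹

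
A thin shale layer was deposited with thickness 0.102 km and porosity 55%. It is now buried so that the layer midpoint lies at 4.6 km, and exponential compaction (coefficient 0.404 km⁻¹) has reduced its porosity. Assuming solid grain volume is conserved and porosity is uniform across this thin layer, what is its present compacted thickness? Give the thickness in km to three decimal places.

Porosity at 4.6 km: phi = 0.55·exp(−0.404×4.6) = 0.0858
Solid-volume conservation: h(1−phi) = h₀(1−phi₀) ⇒ h = h₀·(1−phi₀)/(1−phi)
h = 0.102 × (1 − 0.55)/(1 − 0.0858) = 0.102 × 0.4922 = 0.0502 km

0.050 km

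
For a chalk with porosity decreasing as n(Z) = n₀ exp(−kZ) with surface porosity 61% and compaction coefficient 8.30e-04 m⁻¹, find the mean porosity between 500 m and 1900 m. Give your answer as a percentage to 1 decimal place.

23.8%

Working in km (1 km = 1000 m; k in km⁻¹ = k in m⁻¹ × 1000):
⟨n⟩ = (1/(Z₂−Z₁)) ∫ n₀ e^(−kZ) dZ = n₀·(e^(−k·Z₁) − e^(−k·Z₂)) / (k·(Z₂−Z₁))
e^(−0.83×0.5) = 0.6603; e^(−0.83×1.9) = 0.2066
⟨n⟩ = 0.61 × (0.6603 − 0.2066) / (0.83 × 1.4) = 0.61 × 0.3905 = 0.2382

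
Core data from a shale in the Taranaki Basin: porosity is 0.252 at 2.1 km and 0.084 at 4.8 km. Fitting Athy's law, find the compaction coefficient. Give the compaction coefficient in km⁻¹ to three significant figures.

0.407 km⁻¹

Athy: phi(d) = phi₀ e^(−kd) ⇒ phi₁/phi₂ = e^{k(d₂−d₁)} ⇒ k = ln(phi₁/phi₂)/(d₂−d₁)
k = ln(0.252/0.084) / (4.8 − 2.1) = ln(3) / 2.7 = 1.0986 / 2.7 = 0.4069 km⁻¹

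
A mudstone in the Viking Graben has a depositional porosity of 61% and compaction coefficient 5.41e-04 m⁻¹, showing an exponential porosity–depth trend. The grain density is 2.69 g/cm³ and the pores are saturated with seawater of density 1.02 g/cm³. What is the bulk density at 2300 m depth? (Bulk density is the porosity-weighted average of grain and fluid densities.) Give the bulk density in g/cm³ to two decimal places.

Working in km (1 km = 1000 m; β in km⁻¹ = β in m⁻¹ × 1000):
Porosity at depth: φ = 0.61·exp(−0.541×2.3) = 0.61×0.2881 = 0.1758
Bulk density: ρ_b = (1−φ)ρ_g + φ·ρ_f = 0.8242×2.69 + 0.1758×1.02
       = 2.217 + 0.179 = 2.396 g/cm³

2.40 g/cm³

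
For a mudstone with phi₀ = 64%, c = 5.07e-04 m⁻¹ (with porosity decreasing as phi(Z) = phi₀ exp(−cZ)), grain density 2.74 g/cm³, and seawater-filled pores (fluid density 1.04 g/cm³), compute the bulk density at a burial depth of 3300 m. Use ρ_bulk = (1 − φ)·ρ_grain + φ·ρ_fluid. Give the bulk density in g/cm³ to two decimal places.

Working in km (1 km = 1000 m; c in km⁻¹ = c in m⁻¹ × 1000):
Porosity at depth: phi = 0.64·exp(−0.507×3.3) = 0.64×0.1877 = 0.1201
Bulk density: ρ_b = (1−phi)ρ_g + phi·ρ_f = 0.8799×2.74 + 0.1201×1.04
       = 2.411 + 0.125 = 2.536 g/cm³

2.54 g/cm³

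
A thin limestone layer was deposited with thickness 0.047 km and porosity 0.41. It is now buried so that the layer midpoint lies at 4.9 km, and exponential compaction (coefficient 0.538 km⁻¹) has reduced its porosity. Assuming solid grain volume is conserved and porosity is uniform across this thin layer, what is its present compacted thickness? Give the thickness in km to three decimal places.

0.029 km

Porosity at 4.9 km: n = 0.41·exp(−0.538×4.9) = 0.0294
Solid-volume conservation: h(1−n) = h₀(1−n₀) ⇒ h = h₀·(1−n₀)/(1−n)
h = 0.047 × (1 − 0.41)/(1 − 0.0294) = 0.047 × 0.6079 = 0.0286 km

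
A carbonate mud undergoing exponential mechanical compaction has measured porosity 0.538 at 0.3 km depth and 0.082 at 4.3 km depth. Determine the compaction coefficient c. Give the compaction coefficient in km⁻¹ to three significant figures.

0.470 km⁻¹

Athy: φ(d) = φ₀ e^(−cd) ⇒ φ₁/φ₂ = e^{c(d₂−d₁)} ⇒ c = ln(φ₁/φ₂)/(d₂−d₁)
c = ln(0.538/0.082) / (4.3 − 0.3) = ln(6.561) / 4 = 1.8811 / 4 = 0.4703 km⁻¹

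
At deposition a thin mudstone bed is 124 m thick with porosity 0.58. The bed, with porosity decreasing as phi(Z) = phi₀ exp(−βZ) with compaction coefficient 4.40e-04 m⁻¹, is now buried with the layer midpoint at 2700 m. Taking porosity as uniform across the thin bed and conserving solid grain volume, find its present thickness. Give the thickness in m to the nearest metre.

63 m

Working in km (1 km = 1000 m; β in km⁻¹ = β in m⁻¹ × 1000):
Porosity at 2.7 km: phi = 0.58·exp(−0.44×2.7) = 0.1768
Solid-volume conservation: h(1−phi) = h₀(1−phi₀) ⇒ h = h₀·(1−phi₀)/(1−phi)
h = 0.124 × (1 − 0.58)/(1 − 0.1768) = 0.124 × 0.5102 = 0.0633 km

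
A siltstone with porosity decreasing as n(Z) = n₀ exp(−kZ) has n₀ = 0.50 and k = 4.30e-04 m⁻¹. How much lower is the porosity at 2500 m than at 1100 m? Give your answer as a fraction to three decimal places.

0.141

Working in km (1 km = 1000 m; k in km⁻¹ = k in m⁻¹ × 1000):
n(1.1) = 0.5·e^(−0.43×1.1) = 0.3116
n(2.5) = 0.5·e^(−0.43×2.5) = 0.1706
Δn = 0.3116 − 0.1706 = 0.1409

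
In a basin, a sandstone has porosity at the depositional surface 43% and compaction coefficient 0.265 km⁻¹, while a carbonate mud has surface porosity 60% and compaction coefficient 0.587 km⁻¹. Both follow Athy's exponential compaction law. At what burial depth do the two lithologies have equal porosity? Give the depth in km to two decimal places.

1.03 km

Set n₀ₐ e^(−cₐZ) = n₀ᵦ e^(−cᵦZ) ⇒ ln(n₀ₐ/n₀ᵦ) = (cₐ − cᵦ)·Z
Z = ln(0.43/0.6) / (0.265 − 0.587) = -0.3331 / -0.322 = 1.035 km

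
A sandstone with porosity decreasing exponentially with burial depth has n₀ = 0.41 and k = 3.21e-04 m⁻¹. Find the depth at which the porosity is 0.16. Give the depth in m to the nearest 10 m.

Working in km (1 km = 1000 m; k in km⁻¹ = k in m⁻¹ × 1000):
Invert Athy's law: z = ln(n₀/n) / k
z = ln(0.41/0.16) / 0.321 = ln(2.562) / 0.321 = 0.9410 / 0.321 = 2.931 km

2930 m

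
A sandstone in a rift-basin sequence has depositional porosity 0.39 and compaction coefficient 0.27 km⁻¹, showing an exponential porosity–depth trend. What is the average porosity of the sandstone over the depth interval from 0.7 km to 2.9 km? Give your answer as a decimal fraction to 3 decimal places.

0.243

⟨phi⟩ = (1/(Z₂−Z₁)) ∫ phi₀ e^(−cZ) dZ = phi₀·(e^(−c·Z₁) − e^(−c·Z₂)) / (c·(Z₂−Z₁))
e^(−0.27×0.7) = 0.8278; e^(−0.27×2.9) = 0.4570
⟨phi⟩ = 0.39 × (0.8278 − 0.4570) / (0.27 × 2.2) = 0.39 × 0.6242 = 0.2434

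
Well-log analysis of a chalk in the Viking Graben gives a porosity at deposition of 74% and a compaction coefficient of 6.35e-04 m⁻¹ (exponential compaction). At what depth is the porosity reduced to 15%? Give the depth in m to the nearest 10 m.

Working in km (1 km = 1000 m; k in km⁻¹ = k in m⁻¹ × 1000):
Invert Athy's law: z = ln(φ₀/φ) / k
z = ln(0.74/0.15) / 0.635 = ln(4.933) / 0.635 = 1.5960 / 0.635 = 2.513 km

2510 m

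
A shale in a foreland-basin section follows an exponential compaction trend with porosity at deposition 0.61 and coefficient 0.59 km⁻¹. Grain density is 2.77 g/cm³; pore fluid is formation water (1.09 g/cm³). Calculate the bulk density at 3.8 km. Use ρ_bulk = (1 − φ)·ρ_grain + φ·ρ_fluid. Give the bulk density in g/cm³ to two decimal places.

Porosity at depth: n = 0.61·exp(−0.59×3.8) = 0.61×0.1062 = 0.0648
Bulk density: ρ_b = (1−n)ρ_g + n·ρ_f = 0.9352×2.77 + 0.0648×1.09
       = 2.590 + 0.071 = 2.661 g/cm³

2.66 g/cm³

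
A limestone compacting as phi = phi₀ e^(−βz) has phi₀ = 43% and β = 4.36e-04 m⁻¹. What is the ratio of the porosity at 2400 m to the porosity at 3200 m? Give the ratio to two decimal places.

1.42

Working in km (1 km = 1000 m; β in km⁻¹ = β in m⁻¹ × 1000):
phi(z₁)/phi(z₂) = e^(−β·z₁)/e^(−β·z₂) = e^{β(z₂−z₁)}
= exp(0.436 × 0.8) = exp(0.3488) = 1.4174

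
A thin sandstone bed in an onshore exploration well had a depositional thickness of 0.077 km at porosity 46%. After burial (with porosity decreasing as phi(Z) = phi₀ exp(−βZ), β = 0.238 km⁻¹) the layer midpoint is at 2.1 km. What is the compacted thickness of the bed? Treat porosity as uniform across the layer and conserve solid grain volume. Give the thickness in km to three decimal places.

0.058 km

Porosity at 2.1 km: phi = 0.46·exp(−0.238×2.1) = 0.2791
Solid-volume conservation: h(1−phi) = h₀(1−phi₀) ⇒ h = h₀·(1−phi₀)/(1−phi)
h = 0.077 × (1 − 0.46)/(1 − 0.2791) = 0.077 × 0.7490 = 0.0577 km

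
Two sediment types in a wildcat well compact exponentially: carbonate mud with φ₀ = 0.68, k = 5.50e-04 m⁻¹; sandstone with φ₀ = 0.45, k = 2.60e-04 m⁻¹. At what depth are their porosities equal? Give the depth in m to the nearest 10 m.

1420 m

Working in km (1 km = 1000 m; k in km⁻¹ = k in m⁻¹ × 1000):
Set φ₀ₐ e^(−kₐZ) = φ₀ᵦ e^(−kᵦZ) ⇒ ln(φ₀ₐ/φ₀ᵦ) = (kₐ − kᵦ)·Z
Z = ln(0.68/0.45) / (0.55 − 0.26) = 0.4128 / 0.29 = 1.424 km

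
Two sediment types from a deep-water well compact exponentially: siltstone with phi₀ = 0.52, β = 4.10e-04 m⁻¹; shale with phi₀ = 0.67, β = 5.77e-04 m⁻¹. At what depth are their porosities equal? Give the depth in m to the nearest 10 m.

1520 m

Working in km (1 km = 1000 m; β in km⁻¹ = β in m⁻¹ × 1000):
Set phi₀ₐ e^(−βₐZ) = phi₀ᵦ e^(−βᵦZ) ⇒ ln(phi₀ₐ/phi₀ᵦ) = (βₐ − βᵦ)·Z
Z = ln(0.52/0.67) / (0.41 − 0.577) = -0.2534 / -0.167 = 1.518 km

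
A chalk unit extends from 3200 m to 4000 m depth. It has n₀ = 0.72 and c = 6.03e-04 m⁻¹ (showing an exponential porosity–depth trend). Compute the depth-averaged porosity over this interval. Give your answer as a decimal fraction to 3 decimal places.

Working in km (1 km = 1000 m; c in km⁻¹ = c in m⁻¹ × 1000):
⟨n⟩ = (1/(d₂−d₁)) ∫ n₀ e^(−cd) dd = n₀·(e^(−c·d₁) − e^(−c·d₂)) / (c·(d₂−d₁))
e^(−0.603×3.2) = 0.1452; e^(−0.603×4) = 0.0896
⟨n⟩ = 0.72 × (0.1452 − 0.0896) / (0.603 × 0.8) = 0.72 × 0.1152 = 0.0829

0.083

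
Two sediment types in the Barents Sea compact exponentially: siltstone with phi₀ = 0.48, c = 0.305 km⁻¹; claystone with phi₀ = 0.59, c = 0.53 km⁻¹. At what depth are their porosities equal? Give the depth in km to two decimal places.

0.92 km

Set phi₀ₐ e^(−cₐd) = phi₀ᵦ e^(−cᵦd) ⇒ ln(phi₀ₐ/phi₀ᵦ) = (cₐ − cᵦ)·d
d = ln(0.48/0.59) / (0.305 − 0.53) = -0.2063 / -0.225 = 0.917 km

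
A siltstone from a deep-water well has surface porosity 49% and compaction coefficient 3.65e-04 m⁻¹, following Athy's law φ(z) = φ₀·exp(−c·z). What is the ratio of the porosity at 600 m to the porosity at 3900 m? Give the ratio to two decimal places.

Working in km (1 km = 1000 m; c in km⁻¹ = c in m⁻¹ × 1000):
φ(z₁)/φ(z₂) = e^(−c·z₁)/e^(−c·z₂) = e^{c(z₂−z₁)}
= exp(0.365 × 3.3) = exp(1.204) = 3.3351

3.34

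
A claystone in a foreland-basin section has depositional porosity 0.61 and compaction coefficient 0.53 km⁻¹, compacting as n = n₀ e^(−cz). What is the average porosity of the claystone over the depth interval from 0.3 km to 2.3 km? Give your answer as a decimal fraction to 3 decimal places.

⟨n⟩ = (1/(z₂−z₁)) ∫ n₀ e^(−cz) dz = n₀·(e^(−c·z₁) − e^(−c·z₂)) / (c·(z₂−z₁))
e^(−0.53×0.3) = 0.8530; e^(−0.53×2.3) = 0.2955
⟨n⟩ = 0.61 × (0.8530 − 0.2955) / (0.53 × 2) = 0.61 × 0.5259 = 0.3208

0.321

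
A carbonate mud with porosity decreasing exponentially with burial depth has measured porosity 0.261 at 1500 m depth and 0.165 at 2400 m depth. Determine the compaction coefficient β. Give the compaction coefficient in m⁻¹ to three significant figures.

0.000510 m⁻¹

Working in km (1 km = 1000 m; β in km⁻¹ = β in m⁻¹ × 1000):
Athy: n(z) = n₀ e^(−βz) ⇒ n₁/n₂ = e^{β(z₂−z₁)} ⇒ β = ln(n₁/n₂)/(z₂−z₁)
β = ln(0.261/0.165) / (2.4 − 1.5) = ln(1.582) / 0.9 = 0.4586 / 0.9 = 0.5095 km⁻¹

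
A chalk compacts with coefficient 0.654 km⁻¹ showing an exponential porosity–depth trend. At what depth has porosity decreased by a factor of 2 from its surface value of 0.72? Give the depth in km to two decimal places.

1.06 km

n/n₀ = 1/2 ⇒ exp(−β·Z) = 1/2 ⇒ Z = ln(2) / β
Z = 0.6931 / 0.654 = 1.060 km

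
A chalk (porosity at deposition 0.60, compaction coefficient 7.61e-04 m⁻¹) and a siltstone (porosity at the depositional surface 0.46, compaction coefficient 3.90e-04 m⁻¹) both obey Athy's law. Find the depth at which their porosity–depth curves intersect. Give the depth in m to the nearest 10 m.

Working in km (1 km = 1000 m; k in km⁻¹ = k in m⁻¹ × 1000):
Set phi₀ₐ e^(−kₐd) = phi₀ᵦ e^(−kᵦd) ⇒ ln(phi₀ₐ/phi₀ᵦ) = (kₐ − kᵦ)·d
d = ln(0.6/0.46) / (0.761 − 0.39) = 0.2657 / 0.371 = 0.716 km

720 m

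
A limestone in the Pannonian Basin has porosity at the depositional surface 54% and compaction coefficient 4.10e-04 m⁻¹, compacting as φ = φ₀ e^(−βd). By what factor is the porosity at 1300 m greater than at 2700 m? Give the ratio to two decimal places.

1.78

Working in km (1 km = 1000 m; β in km⁻¹ = β in m⁻¹ × 1000):
φ(d₁)/φ(d₂) = e^(−β·d₁)/e^(−β·d₂) = e^{β(d₂−d₁)}
= exp(0.41 × 1.4) = exp(0.574) = 1.7754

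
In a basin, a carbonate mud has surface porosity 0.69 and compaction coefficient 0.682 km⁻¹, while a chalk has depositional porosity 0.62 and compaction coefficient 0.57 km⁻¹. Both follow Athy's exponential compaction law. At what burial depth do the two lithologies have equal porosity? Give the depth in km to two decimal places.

Set φ₀ₐ e^(−βₐZ) = φ₀ᵦ e^(−βᵦZ) ⇒ ln(φ₀ₐ/φ₀ᵦ) = (βₐ − βᵦ)·Z
Z = ln(0.69/0.62) / (0.682 − 0.57) = 0.1070 / 0.112 = 0.955 km

0.96 km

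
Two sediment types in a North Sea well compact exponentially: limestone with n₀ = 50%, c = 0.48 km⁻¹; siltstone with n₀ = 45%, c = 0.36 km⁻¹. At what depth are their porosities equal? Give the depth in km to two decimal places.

Set n₀ₐ e^(−cₐz) = n₀ᵦ e^(−cᵦz) ⇒ ln(n₀ₐ/n₀ᵦ) = (cₐ − cᵦ)·z
z = ln(0.5/0.45) / (0.48 − 0.36) = 0.1054 / 0.12 = 0.878 km

0.88 km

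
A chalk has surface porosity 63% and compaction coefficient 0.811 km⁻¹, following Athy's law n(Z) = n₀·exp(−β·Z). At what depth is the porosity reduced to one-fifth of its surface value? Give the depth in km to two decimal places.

1.98 km

n/n₀ = 1/5 ⇒ exp(−β·Z) = 1/5 ⇒ Z = ln(5) / β
Z = 1.6094 / 0.811 = 1.985 km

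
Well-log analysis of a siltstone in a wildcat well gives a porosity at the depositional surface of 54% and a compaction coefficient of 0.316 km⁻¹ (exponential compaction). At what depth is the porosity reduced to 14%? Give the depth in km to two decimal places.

4.27 km

Invert Athy's law: Z = ln(phi₀/phi) / β
Z = ln(0.54/0.14) / 0.316 = ln(3.857) / 0.316 = 1.3499 / 0.316 = 4.272 km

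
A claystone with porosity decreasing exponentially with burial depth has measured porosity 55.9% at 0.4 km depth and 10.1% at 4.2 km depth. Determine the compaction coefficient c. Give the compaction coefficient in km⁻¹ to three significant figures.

Athy: φ(d) = φ₀ e^(−cd) ⇒ φ₁/φ₂ = e^{c(d₂−d₁)} ⇒ c = ln(φ₁/φ₂)/(d₂−d₁)
c = ln(0.559/0.101) / (4.2 − 0.4) = ln(5.535) / 3.8 = 1.7110 / 3.8 = 0.4503 km⁻¹

0.450 km⁻¹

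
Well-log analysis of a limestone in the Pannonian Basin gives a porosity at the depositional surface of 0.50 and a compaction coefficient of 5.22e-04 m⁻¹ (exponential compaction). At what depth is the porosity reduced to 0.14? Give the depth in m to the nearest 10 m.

Working in km (1 km = 1000 m; β in km⁻¹ = β in m⁻¹ × 1000):
Invert Athy's law: Z = ln(n₀/n) / β
Z = ln(0.5/0.14) / 0.522 = ln(3.571) / 0.522 = 1.2730 / 0.522 = 2.439 km

2440 m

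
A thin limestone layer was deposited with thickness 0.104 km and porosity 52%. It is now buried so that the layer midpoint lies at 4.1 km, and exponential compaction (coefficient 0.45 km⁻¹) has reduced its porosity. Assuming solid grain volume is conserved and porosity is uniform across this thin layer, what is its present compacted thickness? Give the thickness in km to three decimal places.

Porosity at 4.1 km: phi = 0.52·exp(−0.45×4.1) = 0.0822
Solid-volume conservation: h(1−phi) = h₀(1−phi₀) ⇒ h = h₀·(1−phi₀)/(1−phi)
h = 0.104 × (1 − 0.52)/(1 − 0.0822) = 0.104 × 0.5230 = 0.0544 km

0.054 km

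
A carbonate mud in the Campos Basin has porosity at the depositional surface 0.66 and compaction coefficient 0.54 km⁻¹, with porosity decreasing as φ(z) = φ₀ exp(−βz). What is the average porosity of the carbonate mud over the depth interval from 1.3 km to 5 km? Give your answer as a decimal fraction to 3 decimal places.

⟨φ⟩ = (1/(z₂−z₁)) ∫ φ₀ e^(−βz) dz = φ₀·(e^(−β·z₁) − e^(−β·z₂)) / (β·(z₂−z₁))
e^(−0.54×1.3) = 0.4956; e^(−0.54×5) = 0.0672
⟨φ⟩ = 0.66 × (0.4956 − 0.0672) / (0.54 × 3.7) = 0.66 × 0.2144 = 0.1415

0.142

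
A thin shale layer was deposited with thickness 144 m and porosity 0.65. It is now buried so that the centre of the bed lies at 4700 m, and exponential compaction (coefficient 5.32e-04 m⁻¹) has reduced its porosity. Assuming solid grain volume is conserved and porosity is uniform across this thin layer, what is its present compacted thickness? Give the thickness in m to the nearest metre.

53 m

Working in km (1 km = 1000 m; c in km⁻¹ = c in m⁻¹ × 1000):
Porosity at 4.7 km: phi = 0.65·exp(−0.532×4.7) = 0.0533
Solid-volume conservation: h(1−phi) = h₀(1−phi₀) ⇒ h = h₀·(1−phi₀)/(1−phi)
h = 0.144 × (1 − 0.65)/(1 − 0.0533) = 0.144 × 0.3697 = 0.0532 km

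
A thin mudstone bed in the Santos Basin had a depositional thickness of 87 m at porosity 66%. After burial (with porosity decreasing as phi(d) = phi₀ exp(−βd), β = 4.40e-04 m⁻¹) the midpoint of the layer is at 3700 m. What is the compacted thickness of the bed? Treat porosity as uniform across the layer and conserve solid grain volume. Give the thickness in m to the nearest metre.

34 m

Working in km (1 km = 1000 m; β in km⁻¹ = β in m⁻¹ × 1000):
Porosity at 3.7 km: phi = 0.66·exp(−0.44×3.7) = 0.1296
Solid-volume conservation: h(1−phi) = h₀(1−phi₀) ⇒ h = h₀·(1−phi₀)/(1−phi)
h = 0.087 × (1 − 0.66)/(1 − 0.1296) = 0.087 × 0.3906 = 0.0340 km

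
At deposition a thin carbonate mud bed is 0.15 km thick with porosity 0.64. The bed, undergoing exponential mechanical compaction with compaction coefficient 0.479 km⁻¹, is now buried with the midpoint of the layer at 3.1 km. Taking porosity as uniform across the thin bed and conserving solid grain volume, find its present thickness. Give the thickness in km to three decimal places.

Porosity at 3.1 km: n = 0.64·exp(−0.479×3.1) = 0.1450
Solid-volume conservation: h(1−n) = h₀(1−n₀) ⇒ h = h₀·(1−n₀)/(1−n)
h = 0.15 × (1 − 0.64)/(1 − 0.1450) = 0.15 × 0.4210 = 0.0632 km

0.063 km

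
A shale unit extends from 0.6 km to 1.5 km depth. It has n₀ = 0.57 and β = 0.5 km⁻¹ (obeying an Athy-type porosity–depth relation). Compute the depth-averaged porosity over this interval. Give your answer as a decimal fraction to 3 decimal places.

⟨n⟩ = (1/(Z₂−Z₁)) ∫ n₀ e^(−βZ) dZ = n₀·(e^(−β·Z₁) − e^(−β·Z₂)) / (β·(Z₂−Z₁))
e^(−0.5×0.6) = 0.7408; e^(−0.5×1.5) = 0.4724
⟨n⟩ = 0.57 × (0.7408 − 0.4724) / (0.5 × 0.9) = 0.57 × 0.5966 = 0.3400

0.340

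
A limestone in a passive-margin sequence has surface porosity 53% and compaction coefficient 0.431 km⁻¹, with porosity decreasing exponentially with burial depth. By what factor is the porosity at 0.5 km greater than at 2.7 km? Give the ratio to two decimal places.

2.58

n(d₁)/n(d₂) = e^(−k·d₁)/e^(−k·d₂) = e^{k(d₂−d₁)}
= exp(0.431 × 2.2) = exp(0.9482) = 2.5811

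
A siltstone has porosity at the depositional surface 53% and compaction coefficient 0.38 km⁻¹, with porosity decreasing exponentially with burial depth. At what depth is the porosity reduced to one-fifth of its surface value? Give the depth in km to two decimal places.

φ/φ₀ = 1/5 ⇒ exp(−c·d) = 1/5 ⇒ d = ln(5) / c
d = 1.6094 / 0.38 = 4.235 km

4.24 km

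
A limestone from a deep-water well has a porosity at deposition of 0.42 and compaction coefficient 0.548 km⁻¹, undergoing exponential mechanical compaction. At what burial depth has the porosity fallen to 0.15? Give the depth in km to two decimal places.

Invert Athy's law: d = ln(φ₀/φ) / β
d = ln(0.42/0.15) / 0.548 = ln(2.8) / 0.548 = 1.0296 / 0.548 = 1.879 km

1.88 km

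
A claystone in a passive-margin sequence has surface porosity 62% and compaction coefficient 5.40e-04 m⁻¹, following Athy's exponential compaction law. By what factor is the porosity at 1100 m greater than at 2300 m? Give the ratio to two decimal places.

1.91

Working in km (1 km = 1000 m; c in km⁻¹ = c in m⁻¹ × 1000):
φ(Z₁)/φ(Z₂) = e^(−c·Z₁)/e^(−c·Z₂) = e^{c(Z₂−Z₁)}
= exp(0.54 × 1.2) = exp(0.648) = 1.9117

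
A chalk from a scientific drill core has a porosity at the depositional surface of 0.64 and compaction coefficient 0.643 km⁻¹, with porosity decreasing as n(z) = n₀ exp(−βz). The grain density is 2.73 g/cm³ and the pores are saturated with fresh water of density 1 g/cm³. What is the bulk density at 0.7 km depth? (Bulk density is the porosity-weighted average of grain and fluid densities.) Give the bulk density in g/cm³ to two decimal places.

2.02 g/cm³

Porosity at depth: n = 0.64·exp(−0.643×0.7) = 0.64×0.6376 = 0.4080
Bulk density: ρ_b = (1−n)ρ_g + n·ρ_f = 0.5920×2.73 + 0.4080×1
       = 1.616 + 0.408 = 2.024 g/cm³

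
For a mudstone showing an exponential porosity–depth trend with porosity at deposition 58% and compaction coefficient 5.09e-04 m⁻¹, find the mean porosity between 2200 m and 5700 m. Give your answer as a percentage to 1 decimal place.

8.8%

Working in km (1 km = 1000 m; k in km⁻¹ = k in m⁻¹ × 1000):
⟨phi⟩ = (1/(z₂−z₁)) ∫ phi₀ e^(−kz) dz = phi₀·(e^(−k·z₁) − e^(−k·z₂)) / (k·(z₂−z₁))
e^(−0.509×2.2) = 0.3263; e^(−0.509×5.7) = 0.0550
⟨phi⟩ = 0.58 × (0.3263 − 0.0550) / (0.509 × 3.5) = 0.58 × 0.1523 = 0.0884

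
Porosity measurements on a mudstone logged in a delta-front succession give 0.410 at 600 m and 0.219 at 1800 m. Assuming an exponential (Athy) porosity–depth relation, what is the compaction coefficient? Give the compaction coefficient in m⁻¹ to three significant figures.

Working in km (1 km = 1000 m; β in km⁻¹ = β in m⁻¹ × 1000):
Athy: φ(Z) = φ₀ e^(−βZ) ⇒ φ₁/φ₂ = e^{β(Z₂−Z₁)} ⇒ β = ln(φ₁/φ₂)/(Z₂−Z₁)
β = ln(0.41/0.219) / (1.8 − 0.6) = ln(1.872) / 1.2 = 0.6271 / 1.2 = 0.5226 km⁻¹

0.000523 m⁻¹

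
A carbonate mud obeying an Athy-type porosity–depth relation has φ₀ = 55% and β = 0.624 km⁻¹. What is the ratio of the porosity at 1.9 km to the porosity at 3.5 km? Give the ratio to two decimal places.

2.71

φ(d₁)/φ(d₂) = e^(−β·d₁)/e^(−β·d₂) = e^{β(d₂−d₁)}
= exp(0.624 × 1.6) = exp(0.9984) = 2.7139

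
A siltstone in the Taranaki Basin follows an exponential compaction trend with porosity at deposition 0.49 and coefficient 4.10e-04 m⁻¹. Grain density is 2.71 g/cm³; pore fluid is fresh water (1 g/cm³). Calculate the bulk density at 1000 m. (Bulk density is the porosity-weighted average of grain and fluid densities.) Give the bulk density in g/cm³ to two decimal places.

Working in km (1 km = 1000 m; c in km⁻¹ = c in m⁻¹ × 1000):
Porosity at depth: n = 0.49·exp(−0.41×1) = 0.49×0.6637 = 0.3252
Bulk density: ρ_b = (1−n)ρ_g + n·ρ_f = 0.6748×2.71 + 0.3252×1
       = 1.829 + 0.325 = 2.154 g/cm³

2.15 g/cm³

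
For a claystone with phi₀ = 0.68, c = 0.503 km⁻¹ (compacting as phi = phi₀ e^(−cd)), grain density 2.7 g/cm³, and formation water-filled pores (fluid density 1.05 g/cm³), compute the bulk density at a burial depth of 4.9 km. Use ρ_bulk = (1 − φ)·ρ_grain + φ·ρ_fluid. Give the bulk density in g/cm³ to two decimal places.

2.60 g/cm³

Porosity at depth: phi = 0.68·exp(−0.503×4.9) = 0.68×0.0850 = 0.0578
Bulk density: ρ_b = (1−phi)ρ_g + phi·ρ_f = 0.9422×2.7 + 0.0578×1.05
       = 2.544 + 0.061 = 2.605 g/cm³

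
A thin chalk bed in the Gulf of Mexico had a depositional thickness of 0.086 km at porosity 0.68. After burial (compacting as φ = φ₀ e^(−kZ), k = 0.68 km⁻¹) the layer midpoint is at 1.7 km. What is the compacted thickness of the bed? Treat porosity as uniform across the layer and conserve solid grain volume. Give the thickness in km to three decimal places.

Porosity at 1.7 km: φ = 0.68·exp(−0.68×1.7) = 0.2140
Solid-volume conservation: h(1−φ) = h₀(1−φ₀) ⇒ h = h₀·(1−φ₀)/(1−φ)
h = 0.086 × (1 − 0.68)/(1 − 0.2140) = 0.086 × 0.4071 = 0.0350 km

0.035 km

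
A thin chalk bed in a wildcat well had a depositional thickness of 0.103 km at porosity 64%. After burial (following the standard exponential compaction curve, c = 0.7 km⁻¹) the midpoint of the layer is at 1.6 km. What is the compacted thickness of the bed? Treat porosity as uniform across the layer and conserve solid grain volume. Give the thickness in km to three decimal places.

0.047 km

Porosity at 1.6 km: n = 0.64·exp(−0.7×1.6) = 0.2088
Solid-volume conservation: h(1−n) = h₀(1−n₀) ⇒ h = h₀·(1−n₀)/(1−n)
h = 0.103 × (1 − 0.64)/(1 − 0.2088) = 0.103 × 0.4550 = 0.0469 km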